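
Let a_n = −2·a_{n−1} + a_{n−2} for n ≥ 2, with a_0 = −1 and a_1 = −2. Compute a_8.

With companion matrix A = [[−2, 1], [1, 0]], [a_n, a_{n−1}]ᵀ = A·[a_{n−1}, a_{n−2}]ᵀ, so [a_8, a_7]ᵀ = A^7·[a_1, a_0]ᵀ.
A^7 = [[−408, 169], [169, −70]], giving [a_8, a_7]ᵀ = [[647], [−268]].

647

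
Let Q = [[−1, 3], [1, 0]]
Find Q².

[[4, −3], [−1, 3]]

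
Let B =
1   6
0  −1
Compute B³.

B² = I (check: tr B = 0 and det B = −1), so B³ = B since 3 is odd.

[[1, 6], [0, −1]]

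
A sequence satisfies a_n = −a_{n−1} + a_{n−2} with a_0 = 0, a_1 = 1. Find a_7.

With companion matrix T = [[−1, 1], [1, 0]], [a_n, a_{n−1}]ᵀ = T·[a_{n−1}, a_{n−2}]ᵀ, so [a_7, a_6]ᵀ = T^6·[a_1, a_0]ᵀ.
T^6 = [[13, −8], [−8, 5]], giving [a_7, a_6]ᵀ = [[13], [−8]].

13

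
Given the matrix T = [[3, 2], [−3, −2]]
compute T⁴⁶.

T² = T (a projection; rank 1, trace 1), so T⁴⁶ = T.

[[3, 2], [−3, −2]]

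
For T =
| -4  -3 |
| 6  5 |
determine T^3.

tr T = 1 and det T = -2, so the characteristic polynomial is λ² − (1)λ + (-2) with roots -1 and 2.
Eigenvectors give P = [[-1, -1], [1, 2]] with P⁻¹ = [[-2, -1], [1, 1]], and T = P·diag(-1, 2)·P⁻¹.
Then T^3 = P·diag(-1, 8)·P⁻¹ = [[1, -8], [-1, 16]] · [[-2, -1], [1, 1]] = [[-10, -9], [18, 17]].

[[-10, -9], [18, 17]]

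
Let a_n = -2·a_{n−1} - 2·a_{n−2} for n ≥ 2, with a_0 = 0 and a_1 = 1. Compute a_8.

0

With companion matrix M = [[-2, -2], [1, 0]], [a_n, a_{n−1}]ᵀ = M·[a_{n−1}, a_{n−2}]ᵀ, so [a_8, a_7]ᵀ = M^7·[a_1, a_0]ᵀ.
M^7 = [[0, 16], [-8, -16]], giving [a_8, a_7]ᵀ = [[0], [-8]].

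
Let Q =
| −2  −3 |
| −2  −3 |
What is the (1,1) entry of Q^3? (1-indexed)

Q^2 = [[10, 15], [10, 15]]
Q^3 = [[−50, −75], [−50, −75]]

−50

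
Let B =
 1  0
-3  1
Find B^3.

[[1, 0], [-9, 1]]

B = I + N where N = [[0, 0], [-3, 0]] is strictly lower-triangular, so N^2 = 0.
(I + N)^3 = I + 3·N = [[1, 0], [-9, 1]].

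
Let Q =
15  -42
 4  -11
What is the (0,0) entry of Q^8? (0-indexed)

tr Q = 4 and det Q = 3, so the characteristic polynomial is λ² − (4)λ + (3) with roots 3 and 1.
Eigenvectors give P = [[-7, -3], [-2, -1]] with P⁻¹ = [[-1, 3], [2, -7]], and Q = P·diag(3, 1)·P⁻¹.
Then Q^8 = P·diag(6561, 1)·P⁻¹ = [[-45927, -3], [-13122, -1]] · [[-1, 3], [2, -7]] = [[45921, -137760], [13120, -39359]].

45921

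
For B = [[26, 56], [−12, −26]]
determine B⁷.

tr B = 0 and det B = −4, so the characteristic polynomial is λ² − (0)λ + (−4) with roots −2 and 2.
Eigenvectors give P = [[−2, 7], [1, −3]] with P⁻¹ = [[3, 7], [1, 2]], and B = P·diag(−2, 2)·P⁻¹.
Then B⁷ = P·diag(−128, 128)·P⁻¹ = [[256, 896], [−128, −384]] · [[3, 7], [1, 2]] = [[1664, 3584], [−768, −1664]].

[[1664, 3584], [−768, −1664]]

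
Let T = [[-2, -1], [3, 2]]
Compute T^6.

[[1, 0], [0, 1]]

T² = I (check: tr T = 0 and det T = -1), so T^6 = I since 6 is even.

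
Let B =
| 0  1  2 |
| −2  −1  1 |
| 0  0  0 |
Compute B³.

B² = [[−2, −1, 1], [2, −1, −5], [0, 0, 0]]
B³ = [[2, −1, −5], [2, 3, 3], [0, 0, 0]]

[[2, −1, −5], [2, 3, 3], [0, 0, 0]]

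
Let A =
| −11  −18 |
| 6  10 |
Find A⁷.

[[−515, −774], [258, 388]]

tr A = −1 and det A = −2, so the characteristic polynomial is λ² − (−1)λ + (−2) with roots 1 and −2.
Eigenvectors give P = [[−3, −2], [2, 1]] with P⁻¹ = [[1, 2], [−2, −3]], and A = P·diag(1, −2)·P⁻¹.
Then A⁷ = P·diag(1, −128)·P⁻¹ = [[−3, 256], [2, −128]] · [[1, 2], [−2, −3]] = [[−515, −774], [258, 388]].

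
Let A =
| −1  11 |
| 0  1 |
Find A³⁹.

[[−1, 11], [0, 1]]

A² = I (check: tr A = 0 and det A = −1), so A³⁹ = A since 39 is odd.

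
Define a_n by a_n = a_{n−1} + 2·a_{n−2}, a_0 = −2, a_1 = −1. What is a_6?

−65

With companion matrix M = [[1, 2], [1, 0]], [a_n, a_{n−1}]ᵀ = M·[a_{n−1}, a_{n−2}]ᵀ, so [a_6, a_5]ᵀ = M⁵·[a_1, a_0]ᵀ.
M⁵ = [[21, 22], [11, 10]], giving [a_6, a_5]ᵀ = [[−65], [−31]].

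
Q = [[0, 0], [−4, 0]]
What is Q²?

[[0, 0], [0, 0]]

Q is strictly triangular, hence nilpotent: Q² = 0, so Q² = 0.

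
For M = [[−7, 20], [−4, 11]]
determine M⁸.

[[−26239, 65600], [−13120, 32801]]

tr M = 4 and det M = 3, so the characteristic polynomial is λ² − (4)λ + (3) with roots 1 and 3.
Eigenvectors give P = [[5, 2], [2, 1]] with P⁻¹ = [[1, −2], [−2, 5]], and M = P·diag(1, 3)·P⁻¹.
Then M⁸ = P·diag(1, 6561)·P⁻¹ = [[5, 13122], [2, 6561]] · [[1, −2], [−2, 5]] = [[−26239, 65600], [−13120, 32801]].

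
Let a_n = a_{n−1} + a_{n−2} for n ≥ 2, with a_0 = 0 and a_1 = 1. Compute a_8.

With companion matrix M = [[1, 1], [1, 0]], [a_n, a_{n−1}]ᵀ = M·[a_{n−1}, a_{n−2}]ᵀ, so [a_8, a_7]ᵀ = M⁷·[a_1, a_0]ᵀ.
M⁷ = [[21, 13], [13, 8]], giving [a_8, a_7]ᵀ = [[21], [13]].

21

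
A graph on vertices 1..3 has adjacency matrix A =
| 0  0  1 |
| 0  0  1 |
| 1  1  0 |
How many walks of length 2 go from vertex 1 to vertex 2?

1

The number of length-2 walks from vertex 1 to vertex 2 is entry (1,2) of A², where A is the adjacency matrix.
A² = [[1, 1, 0], [1, 1, 0], [0, 0, 2]]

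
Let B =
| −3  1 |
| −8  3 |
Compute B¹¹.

B² = I (check: tr B = 0 and det B = −1), so B¹¹ = B since 11 is odd.

[[−3, 1], [−8, 3]]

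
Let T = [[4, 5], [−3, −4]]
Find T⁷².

T² = I (check: tr T = 0 and det T = −1), so T⁷² = I since 72 is even.

[[1, 0], [0, 1]]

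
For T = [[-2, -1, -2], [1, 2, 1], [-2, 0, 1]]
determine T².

[[7, 0, 1], [-2, 3, 1], [2, 2, 5]]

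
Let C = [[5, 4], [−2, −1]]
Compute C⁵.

tr C = 4 and det C = 3, so the characteristic polynomial is λ² − (4)λ + (3) with roots 3 and 1.
Eigenvectors give P = [[−2, −1], [1, 1]] with P⁻¹ = [[−1, −1], [1, 2]], and C = P·diag(3, 1)·P⁻¹.
Then C⁵ = P·diag(243, 1)·P⁻¹ = [[−486, −1], [243, 1]] · [[−1, −1], [1, 2]] = [[485, 484], [−242, −241]].

[[485, 484], [−242, −241]]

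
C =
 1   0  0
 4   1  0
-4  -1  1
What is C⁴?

[[1, 0, 0], [16, 1, 0], [-40, -4, 1]]

C = I + N where N = [[0, 0, 0], [4, 0, 0], [-4, -1, 0]] is strictly lower-triangular, so N³ = 0.
(I + N)⁴ = I + 4·N + 6·N² = [[1, 0, 0], [16, 1, 0], [-40, -4, 1]].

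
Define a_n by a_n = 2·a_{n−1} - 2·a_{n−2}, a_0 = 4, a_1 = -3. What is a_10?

With companion matrix T = [[2, -2], [1, 0]], [a_n, a_{n−1}]ᵀ = T·[a_{n−1}, a_{n−2}]ᵀ, so [a_10, a_9]ᵀ = T⁹·[a_1, a_0]ᵀ.
T⁹ = [[32, -32], [16, 0]], giving [a_10, a_9]ᵀ = [[-224], [-48]].

-224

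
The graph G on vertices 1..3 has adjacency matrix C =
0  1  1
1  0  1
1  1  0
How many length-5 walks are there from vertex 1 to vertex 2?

The number of length-5 walks from vertex 1 to vertex 2 is entry (1,2) of C^5, where C is the adjacency matrix.
C^2 = [[2, 1, 1], [1, 2, 1], [1, 1, 2]]
C^3 = [[2, 3, 3], [3, 2, 3], [3, 3, 2]]
C^4 = [[6, 5, 5], [5, 6, 5], [5, 5, 6]]
C^5 = [[10, 11, 11], [11, 10, 11], [11, 11, 10]]

11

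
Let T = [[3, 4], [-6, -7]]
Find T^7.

tr T = -4 and det T = 3, so the characteristic polynomial is λ² − (-4)λ + (3) with roots -1 and -3.
Eigenvectors give P = [[-1, -2], [1, 3]] with P⁻¹ = [[-3, -2], [1, 1]], and T = P·diag(-1, -3)·P⁻¹.
Then T^7 = P·diag(-1, -2187)·P⁻¹ = [[1, 4374], [-1, -6561]] · [[-3, -2], [1, 1]] = [[4371, 4372], [-6558, -6559]].

[[4371, 4372], [-6558, -6559]]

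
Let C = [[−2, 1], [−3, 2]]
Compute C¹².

C² = I (check: tr C = 0 and det C = −1), so C¹² = I since 12 is even.

[[1, 0], [0, 1]]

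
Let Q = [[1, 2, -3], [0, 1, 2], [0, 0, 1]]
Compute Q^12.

Q = I + N where N = [[0, 2, -3], [0, 0, 2], [0, 0, 0]] is strictly upper-triangular, so N^3 = 0.
(I + N)^12 = I + 12·N + 66·N^2 = [[1, 24, 228], [0, 1, 24], [0, 0, 1]].

[[1, 24, 228], [0, 1, 24], [0, 0, 1]]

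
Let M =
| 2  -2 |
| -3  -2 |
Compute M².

[[10, 0], [0, 10]]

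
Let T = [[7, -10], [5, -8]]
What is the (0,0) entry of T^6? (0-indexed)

-601

tr T = -1 and det T = -6, so the characteristic polynomial is λ² − (-1)λ + (-6) with roots 2 and -3.
Eigenvectors give P = [[2, -1], [1, -1]] with P⁻¹ = [[1, -1], [1, -2]], and T = P·diag(2, -3)·P⁻¹.
Then T^6 = P·diag(64, 729)·P⁻¹ = [[128, -729], [64, -729]] · [[1, -1], [1, -2]] = [[-601, 1330], [-665, 1394]].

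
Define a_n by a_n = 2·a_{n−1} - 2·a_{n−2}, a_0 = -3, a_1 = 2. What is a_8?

With companion matrix C = [[2, -2], [1, 0]], [a_n, a_{n−1}]ᵀ = C·[a_{n−1}, a_{n−2}]ᵀ, so [a_8, a_7]ᵀ = C⁷·[a_1, a_0]ᵀ.
C⁷ = [[0, 16], [-8, 16]], giving [a_8, a_7]ᵀ = [[-48], [-64]].

-48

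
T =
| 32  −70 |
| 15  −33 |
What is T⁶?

tr T = −1 and det T = −6, so the characteristic polynomial is λ² − (−1)λ + (−6) with roots −3 and 2.
Eigenvectors give P = [[2, 7], [1, 3]] with P⁻¹ = [[−3, 7], [1, −2]], and T = P·diag(−3, 2)·P⁻¹.
Then T⁶ = P·diag(729, 64)·P⁻¹ = [[1458, 448], [729, 192]] · [[−3, 7], [1, −2]] = [[−3926, 9310], [−1995, 4719]].

[[−3926, 9310], [−1995, 4719]]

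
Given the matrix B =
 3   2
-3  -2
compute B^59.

B² = B (a projection; rank 1, trace 1), so B^59 = B.

[[3, 2], [-3, -2]]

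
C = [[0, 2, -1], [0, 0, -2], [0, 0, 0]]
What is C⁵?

C is strictly triangular, hence nilpotent: C³ = 0, so C⁵ = 0.

[[0, 0, 0], [0, 0, 0], [0, 0, 0]]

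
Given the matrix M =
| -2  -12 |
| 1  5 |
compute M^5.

tr M = 3 and det M = 2, so the characteristic polynomial is λ² − (3)λ + (2) with roots 1 and 2.
Eigenvectors give P = [[4, -3], [-1, 1]] with P⁻¹ = [[1, 3], [1, 4]], and M = P·diag(1, 2)·P⁻¹.
Then M^5 = P·diag(1, 32)·P⁻¹ = [[4, -96], [-1, 32]] · [[1, 3], [1, 4]] = [[-92, -372], [31, 125]].

[[-92, -372], [31, 125]]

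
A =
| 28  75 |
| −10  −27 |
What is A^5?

tr A = 1 and det A = −6, so the characteristic polynomial is λ² − (1)λ + (−6) with roots −2 and 3.
Eigenvectors give P = [[−5, −3], [2, 1]] with P⁻¹ = [[1, 3], [−2, −5]], and A = P·diag(−2, 3)·P⁻¹.
Then A^5 = P·diag(−32, 243)·P⁻¹ = [[160, −729], [−64, 243]] · [[1, 3], [−2, −5]] = [[1618, 4125], [−550, −1407]].

[[1618, 4125], [−550, −1407]]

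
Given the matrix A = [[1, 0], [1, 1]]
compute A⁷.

A = I + N where N = [[0, 0], [1, 0]] is strictly lower-triangular, so N² = 0.
(I + N)⁷ = I + 7·N = [[1, 0], [7, 1]].

[[1, 0], [7, 1]]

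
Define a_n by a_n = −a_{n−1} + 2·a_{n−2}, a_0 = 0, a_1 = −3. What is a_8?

255

With companion matrix M = [[−1, 2], [1, 0]], [a_n, a_{n−1}]ᵀ = M·[a_{n−1}, a_{n−2}]ᵀ, so [a_8, a_7]ᵀ = M⁷·[a_1, a_0]ᵀ.
M⁷ = [[−85, 86], [43, −42]], giving [a_8, a_7]ᵀ = [[255], [−129]].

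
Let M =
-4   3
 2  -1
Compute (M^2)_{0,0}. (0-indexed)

22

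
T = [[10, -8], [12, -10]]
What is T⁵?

tr T = 0 and det T = -4, so the characteristic polynomial is λ² − (0)λ + (-4) with roots -2 and 2.
Eigenvectors give P = [[-2, 1], [-3, 1]] with P⁻¹ = [[1, -1], [3, -2]], and T = P·diag(-2, 2)·P⁻¹.
Then T⁵ = P·diag(-32, 32)·P⁻¹ = [[64, 32], [96, 32]] · [[1, -1], [3, -2]] = [[160, -128], [192, -160]].

[[160, -128], [192, -160]]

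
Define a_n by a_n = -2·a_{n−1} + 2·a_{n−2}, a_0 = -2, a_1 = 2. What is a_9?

With companion matrix T = [[-2, 2], [1, 0]], [a_n, a_{n−1}]ᵀ = T·[a_{n−1}, a_{n−2}]ᵀ, so [a_9, a_8]ᵀ = T^8·[a_1, a_0]ᵀ.
T^8 = [[2448, -1792], [-896, 656]], giving [a_9, a_8]ᵀ = [[8480], [-3104]].

8480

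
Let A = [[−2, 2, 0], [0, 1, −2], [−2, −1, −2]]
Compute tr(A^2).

13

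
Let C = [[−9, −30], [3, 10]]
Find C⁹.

[[−9, −30], [3, 10]]

C² = C (a projection; rank 1, trace 1), so C⁹ = C.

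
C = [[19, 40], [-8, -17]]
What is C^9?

tr C = 2 and det C = -3, so the characteristic polynomial is λ² − (2)λ + (-3) with roots 3 and -1.
Eigenvectors give P = [[-5, -2], [2, 1]] with P⁻¹ = [[-1, -2], [2, 5]], and C = P·diag(3, -1)·P⁻¹.
Then C^9 = P·diag(19683, -1)·P⁻¹ = [[-98415, 2], [39366, -1]] · [[-1, -2], [2, 5]] = [[98419, 196840], [-39368, -78737]].

[[98419, 196840], [-39368, -78737]]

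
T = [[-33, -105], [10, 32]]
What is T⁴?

tr T = -1 and det T = -6, so the characteristic polynomial is λ² − (-1)λ + (-6) with roots 2 and -3.
Eigenvectors give P = [[-3, 7], [1, -2]] with P⁻¹ = [[2, 7], [1, 3]], and T = P·diag(2, -3)·P⁻¹.
Then T⁴ = P·diag(16, 81)·P⁻¹ = [[-48, 567], [16, -162]] · [[2, 7], [1, 3]] = [[471, 1365], [-130, -374]].

[[471, 1365], [-130, -374]]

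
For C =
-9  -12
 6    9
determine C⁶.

[[729, 0], [0, 729]]

tr C = 0 and det C = -9, so the characteristic polynomial is λ² − (0)λ + (-9) with roots -3 and 3.
Eigenvectors give P = [[2, -1], [-1, 1]] with P⁻¹ = [[1, 1], [1, 2]], and C = P·diag(-3, 3)·P⁻¹.
Then C⁶ = P·diag(729, 729)·P⁻¹ = [[1458, -729], [-729, 729]] · [[1, 1], [1, 2]] = [[729, 0], [0, 729]].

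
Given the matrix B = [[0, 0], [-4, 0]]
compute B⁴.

B is strictly triangular, hence nilpotent: B² = 0, so B⁴ = 0.

[[0, 0], [0, 0]]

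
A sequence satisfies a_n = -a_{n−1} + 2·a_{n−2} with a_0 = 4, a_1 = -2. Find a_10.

With companion matrix A = [[-1, 2], [1, 0]], [a_n, a_{n−1}]ᵀ = A·[a_{n−1}, a_{n−2}]ᵀ, so [a_10, a_9]ᵀ = A^9·[a_1, a_0]ᵀ.
A^9 = [[-341, 342], [171, -170]], giving [a_10, a_9]ᵀ = [[2050], [-1022]].

2050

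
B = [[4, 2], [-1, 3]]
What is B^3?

[[42, 70], [-35, 7]]

B^2 = [[14, 14], [-7, 7]]
B^3 = [[42, 70], [-35, 7]]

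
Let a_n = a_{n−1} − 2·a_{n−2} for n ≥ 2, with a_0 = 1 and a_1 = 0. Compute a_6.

2

With companion matrix Q = [[1, −2], [1, 0]], [a_n, a_{n−1}]ᵀ = Q·[a_{n−1}, a_{n−2}]ᵀ, so [a_6, a_5]ᵀ = Q⁵·[a_1, a_0]ᵀ.
Q⁵ = [[5, 2], [−1, 6]], giving [a_6, a_5]ᵀ = [[2], [6]].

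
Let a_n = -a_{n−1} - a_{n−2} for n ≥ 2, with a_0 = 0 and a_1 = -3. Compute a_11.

3

With companion matrix B = [[-1, -1], [1, 0]], [a_n, a_{n−1}]ᵀ = B·[a_{n−1}, a_{n−2}]ᵀ, so [a_11, a_10]ᵀ = B^10·[a_1, a_0]ᵀ.
B^10 = [[-1, -1], [1, 0]], giving [a_11, a_10]ᵀ = [[3], [-3]].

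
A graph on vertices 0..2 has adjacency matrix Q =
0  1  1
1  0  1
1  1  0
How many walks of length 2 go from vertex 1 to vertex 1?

The number of length-2 walks from vertex 1 to vertex 1 is entry (1,1) of Q², where Q is the adjacency matrix.
Q² = [[2, 1, 1], [1, 2, 1], [1, 1, 2]]

2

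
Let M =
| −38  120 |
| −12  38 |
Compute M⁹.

tr M = 0 and det M = −4, so the characteristic polynomial is λ² − (0)λ + (−4) with roots −2 and 2.
Eigenvectors give P = [[10, 3], [3, 1]] with P⁻¹ = [[1, −3], [−3, 10]], and M = P·diag(−2, 2)·P⁻¹.
Then M⁹ = P·diag(−512, 512)·P⁻¹ = [[−5120, 1536], [−1536, 512]] · [[1, −3], [−3, 10]] = [[−9728, 30720], [−3072, 9728]].

[[−9728, 30720], [−3072, 9728]]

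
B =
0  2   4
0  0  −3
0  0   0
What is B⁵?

B is strictly triangular, hence nilpotent: B³ = 0, so B⁵ = 0.

[[0, 0, 0], [0, 0, 0], [0, 0, 0]]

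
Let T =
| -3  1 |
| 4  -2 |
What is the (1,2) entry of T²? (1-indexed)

-5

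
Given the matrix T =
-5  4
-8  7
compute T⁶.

[[-727, 728], [-1456, 1457]]

tr T = 2 and det T = -3, so the characteristic polynomial is λ² − (2)λ + (-3) with roots -1 and 3.
Eigenvectors give P = [[1, -1], [1, -2]] with P⁻¹ = [[2, -1], [1, -1]], and T = P·diag(-1, 3)·P⁻¹.
Then T⁶ = P·diag(1, 729)·P⁻¹ = [[1, -729], [1, -1458]] · [[2, -1], [1, -1]] = [[-727, 728], [-1456, 1457]].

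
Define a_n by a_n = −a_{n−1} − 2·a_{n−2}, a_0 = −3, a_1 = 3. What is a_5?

With companion matrix M = [[−1, −2], [1, 0]], [a_n, a_{n−1}]ᵀ = M·[a_{n−1}, a_{n−2}]ᵀ, so [a_5, a_4]ᵀ = M^4·[a_1, a_0]ᵀ.
M^4 = [[−1, −6], [3, 2]], giving [a_5, a_4]ᵀ = [[15], [3]].

15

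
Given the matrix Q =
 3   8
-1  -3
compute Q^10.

Q² = I (check: tr Q = 0 and det Q = -1), so Q^10 = I since 10 is even.

[[1, 0], [0, 1]]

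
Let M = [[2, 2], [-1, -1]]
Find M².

M² = M (a projection; rank 1, trace 1), so M² = M.

[[2, 2], [-1, -1]]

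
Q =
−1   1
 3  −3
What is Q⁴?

[[64, −64], [−192, 192]]

Q² = [[4, −4], [−12, 12]]
Q³ = [[−16, 16], [48, −48]]
Q⁴ = [[64, −64], [−192, 192]]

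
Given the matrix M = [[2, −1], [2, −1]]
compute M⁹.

[[2, −1], [2, −1]]

M² = M (a projection; rank 1, trace 1), so M⁹ = M.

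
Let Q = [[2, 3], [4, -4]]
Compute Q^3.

Q^2 = [[16, -6], [-8, 28]]
Q^3 = [[8, 72], [96, -136]]

[[8, 72], [96, -136]]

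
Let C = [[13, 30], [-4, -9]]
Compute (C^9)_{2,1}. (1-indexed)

tr C = 4 and det C = 3, so the characteristic polynomial is λ² − (4)λ + (3) with roots 1 and 3.
Eigenvectors give P = [[-5, -3], [2, 1]] with P⁻¹ = [[1, 3], [-2, -5]], and C = P·diag(1, 3)·P⁻¹.
Then C^9 = P·diag(1, 19683)·P⁻¹ = [[-5, -59049], [2, 19683]] · [[1, 3], [-2, -5]] = [[118093, 295230], [-39364, -98409]].

-39364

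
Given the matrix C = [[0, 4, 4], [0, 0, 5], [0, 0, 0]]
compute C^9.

[[0, 0, 0], [0, 0, 0], [0, 0, 0]]

C is strictly triangular, hence nilpotent: C^3 = 0, so C^9 = 0.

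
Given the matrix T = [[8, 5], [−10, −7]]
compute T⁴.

tr T = 1 and det T = −6, so the characteristic polynomial is λ² − (1)λ + (−6) with roots 3 and −2.
Eigenvectors give P = [[−1, 1], [1, −2]] with P⁻¹ = [[−2, −1], [−1, −1]], and T = P·diag(3, −2)·P⁻¹.
Then T⁴ = P·diag(81, 16)·P⁻¹ = [[−81, 16], [81, −32]] · [[−2, −1], [−1, −1]] = [[146, 65], [−130, −49]].

[[146, 65], [−130, −49]]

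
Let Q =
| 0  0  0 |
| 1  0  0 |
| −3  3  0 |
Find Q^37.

Q is strictly triangular, hence nilpotent: Q^3 = 0, so Q^37 = 0.

[[0, 0, 0], [0, 0, 0], [0, 0, 0]]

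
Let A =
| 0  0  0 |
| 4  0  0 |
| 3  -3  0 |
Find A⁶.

A is strictly triangular, hence nilpotent: A³ = 0, so A⁶ = 0.

[[0, 0, 0], [0, 0, 0], [0, 0, 0]]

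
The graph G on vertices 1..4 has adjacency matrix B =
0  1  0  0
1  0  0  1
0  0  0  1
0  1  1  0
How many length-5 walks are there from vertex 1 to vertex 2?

The number of length-5 walks from vertex 1 to vertex 2 is entry (1,2) of B⁵, where B is the adjacency matrix.
B² = [[1, 0, 0, 1], [0, 2, 1, 0], [0, 1, 1, 0], [1, 0, 0, 2]]
B³ = [[0, 2, 1, 0], [2, 0, 0, 3], [1, 0, 0, 2], [0, 3, 2, 0]]
B⁴ = [[2, 0, 0, 3], [0, 5, 3, 0], [0, 3, 2, 0], [3, 0, 0, 5]]
B⁵ = [[0, 5, 3, 0], [5, 0, 0, 8], [3, 0, 0, 5], [0, 8, 5, 0]]

5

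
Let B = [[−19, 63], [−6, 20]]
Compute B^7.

tr B = 1 and det B = −2, so the characteristic polynomial is λ² − (1)λ + (−2) with roots −1 and 2.
Eigenvectors give P = [[−7, 3], [−2, 1]] with P⁻¹ = [[−1, 3], [−2, 7]], and B = P·diag(−1, 2)·P⁻¹.
Then B^7 = P·diag(−1, 128)·P⁻¹ = [[7, 384], [2, 128]] · [[−1, 3], [−2, 7]] = [[−775, 2709], [−258, 902]].

[[−775, 2709], [−258, 902]]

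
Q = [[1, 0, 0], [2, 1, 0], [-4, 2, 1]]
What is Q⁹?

[[1, 0, 0], [18, 1, 0], [108, 18, 1]]

Q = I + N where N = [[0, 0, 0], [2, 0, 0], [-4, 2, 0]] is strictly lower-triangular, so N³ = 0.
(I + N)⁹ = I + 9·N + 36·N² = [[1, 0, 0], [18, 1, 0], [108, 18, 1]].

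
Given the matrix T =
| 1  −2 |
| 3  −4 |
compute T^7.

tr T = −3 and det T = 2, so the characteristic polynomial is λ² − (−3)λ + (2) with roots −2 and −1.
Eigenvectors give P = [[−2, 1], [−3, 1]] with P⁻¹ = [[1, −1], [3, −2]], and T = P·diag(−2, −1)·P⁻¹.
Then T^7 = P·diag(−128, −1)·P⁻¹ = [[256, −1], [384, −1]] · [[1, −1], [3, −2]] = [[253, −254], [381, −382]].

[[253, −254], [381, −382]]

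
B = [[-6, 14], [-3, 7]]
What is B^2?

B² = B (a projection; rank 1, trace 1), so B^2 = B.

[[-6, 14], [-3, 7]]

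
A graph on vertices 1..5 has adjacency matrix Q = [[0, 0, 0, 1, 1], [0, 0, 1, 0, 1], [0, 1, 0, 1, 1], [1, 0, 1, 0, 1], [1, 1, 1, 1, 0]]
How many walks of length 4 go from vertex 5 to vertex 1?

The number of length-4 walks from vertex 5 to vertex 1 is entry (5,1) of Q⁴, where Q is the adjacency matrix.
Q² = [[2, 1, 2, 1, 1], [1, 2, 1, 2, 1], [2, 1, 3, 1, 2], [1, 2, 1, 3, 2], [1, 1, 2, 2, 4]]
Q³ = [[2, 3, 3, 5, 6], [3, 2, 5, 3, 6], [3, 5, 4, 7, 7], [5, 3, 7, 4, 7], [6, 6, 7, 7, 6]]
Q⁴ = [[11, 9, 14, 11, 13], [9, 11, 11, 14, 13], [14, 11, 19, 14, 19], [11, 14, 14, 19, 19], [13, 13, 19, 19, 26]]

13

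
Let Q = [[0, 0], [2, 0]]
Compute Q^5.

Q is strictly triangular, hence nilpotent: Q^2 = 0, so Q^5 = 0.

[[0, 0], [0, 0]]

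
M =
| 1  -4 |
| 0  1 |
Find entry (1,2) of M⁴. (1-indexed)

-16

M = I + N where N = [[0, -4], [0, 0]] is strictly upper-triangular, so N² = 0.
(I + N)⁴ = I + 4·N = [[1, -16], [0, 1]].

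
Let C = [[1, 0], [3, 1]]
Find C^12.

C = I + N where N = [[0, 0], [3, 0]] is strictly lower-triangular, so N^2 = 0.
(I + N)^12 = I + 12·N = [[1, 0], [36, 1]].

[[1, 0], [36, 1]]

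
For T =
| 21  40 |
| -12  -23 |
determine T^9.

tr T = -2 and det T = -3, so the characteristic polynomial is λ² − (-2)λ + (-3) with roots 1 and -3.
Eigenvectors give P = [[-2, -5], [1, 3]] with P⁻¹ = [[-3, -5], [1, 2]], and T = P·diag(1, -3)·P⁻¹.
Then T^9 = P·diag(1, -19683)·P⁻¹ = [[-2, 98415], [1, -59049]] · [[-3, -5], [1, 2]] = [[98421, 196840], [-59052, -118103]].

[[98421, 196840], [-59052, -118103]]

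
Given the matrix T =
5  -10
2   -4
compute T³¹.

[[5, -10], [2, -4]]

T² = T (a projection; rank 1, trace 1), so T³¹ = T.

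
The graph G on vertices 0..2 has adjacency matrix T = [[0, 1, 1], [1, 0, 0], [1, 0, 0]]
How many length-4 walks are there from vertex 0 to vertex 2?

0

The number of length-4 walks from vertex 0 to vertex 2 is entry (0,2) of T^4, where T is the adjacency matrix.
T^2 = [[2, 0, 0], [0, 1, 1], [0, 1, 1]]
T^3 = [[0, 2, 2], [2, 0, 0], [2, 0, 0]]
T^4 = [[4, 0, 0], [0, 2, 2], [0, 2, 2]]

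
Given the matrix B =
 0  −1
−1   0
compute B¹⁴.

B² = I (check: tr B = 0 and det B = −1), so B¹⁴ = I since 14 is even.

[[1, 0], [0, 1]]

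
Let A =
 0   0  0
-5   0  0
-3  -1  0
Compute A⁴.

[[0, 0, 0], [0, 0, 0], [0, 0, 0]]

A is strictly triangular, hence nilpotent: A³ = 0, so A⁴ = 0.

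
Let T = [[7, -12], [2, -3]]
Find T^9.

tr T = 4 and det T = 3, so the characteristic polynomial is λ² − (4)λ + (3) with roots 3 and 1.
Eigenvectors give P = [[3, -2], [1, -1]] with P⁻¹ = [[1, -2], [1, -3]], and T = P·diag(3, 1)·P⁻¹.
Then T^9 = P·diag(19683, 1)·P⁻¹ = [[59049, -2], [19683, -1]] · [[1, -2], [1, -3]] = [[59047, -118092], [19682, -39363]].

[[59047, -118092], [19682, -39363]]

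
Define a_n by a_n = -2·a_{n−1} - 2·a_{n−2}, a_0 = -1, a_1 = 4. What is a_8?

With companion matrix M = [[-2, -2], [1, 0]], [a_n, a_{n−1}]ᵀ = M·[a_{n−1}, a_{n−2}]ᵀ, so [a_8, a_7]ᵀ = M⁷·[a_1, a_0]ᵀ.
M⁷ = [[0, 16], [-8, -16]], giving [a_8, a_7]ᵀ = [[-16], [-16]].

-16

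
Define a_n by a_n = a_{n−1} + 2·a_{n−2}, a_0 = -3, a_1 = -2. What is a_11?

-3412

With companion matrix B = [[1, 2], [1, 0]], [a_n, a_{n−1}]ᵀ = B·[a_{n−1}, a_{n−2}]ᵀ, so [a_11, a_10]ᵀ = B^10·[a_1, a_0]ᵀ.
B^10 = [[683, 682], [341, 342]], giving [a_11, a_10]ᵀ = [[-3412], [-1708]].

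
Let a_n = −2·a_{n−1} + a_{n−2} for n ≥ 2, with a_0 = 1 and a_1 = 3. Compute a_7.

With companion matrix B = [[−2, 1], [1, 0]], [a_n, a_{n−1}]ᵀ = B·[a_{n−1}, a_{n−2}]ᵀ, so [a_7, a_6]ᵀ = B⁶·[a_1, a_0]ᵀ.
B⁶ = [[169, −70], [−70, 29]], giving [a_7, a_6]ᵀ = [[437], [−181]].

437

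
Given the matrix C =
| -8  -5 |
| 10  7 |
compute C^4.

[[146, 65], [-130, -49]]

tr C = -1 and det C = -6, so the characteristic polynomial is λ² − (-1)λ + (-6) with roots -3 and 2.
Eigenvectors give P = [[-1, -1], [1, 2]] with P⁻¹ = [[-2, -1], [1, 1]], and C = P·diag(-3, 2)·P⁻¹.
Then C^4 = P·diag(81, 16)·P⁻¹ = [[-81, -16], [81, 32]] · [[-2, -1], [1, 1]] = [[146, 65], [-130, -49]].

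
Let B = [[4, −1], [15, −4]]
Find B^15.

[[4, −1], [15, −4]]

B² = I (check: tr B = 0 and det B = −1), so B^15 = B since 15 is odd.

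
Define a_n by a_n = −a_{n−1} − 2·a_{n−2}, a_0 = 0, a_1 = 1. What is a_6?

−5

With companion matrix T = [[−1, −2], [1, 0]], [a_n, a_{n−1}]ᵀ = T·[a_{n−1}, a_{n−2}]ᵀ, so [a_6, a_5]ᵀ = T^5·[a_1, a_0]ᵀ.
T^5 = [[−5, 2], [−1, −6]], giving [a_6, a_5]ᵀ = [[−5], [−1]].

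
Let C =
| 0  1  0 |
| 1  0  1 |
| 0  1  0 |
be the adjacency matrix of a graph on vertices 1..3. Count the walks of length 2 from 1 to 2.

0

The number of length-2 walks from vertex 1 to vertex 2 is entry (1,2) of C², where C is the adjacency matrix.
C² = [[1, 0, 1], [0, 2, 0], [1, 0, 1]]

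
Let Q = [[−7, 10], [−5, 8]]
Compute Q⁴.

tr Q = 1 and det Q = −6, so the characteristic polynomial is λ² − (1)λ + (−6) with roots 3 and −2.
Eigenvectors give P = [[−1, 2], [−1, 1]] with P⁻¹ = [[1, −2], [1, −1]], and Q = P·diag(3, −2)·P⁻¹.
Then Q⁴ = P·diag(81, 16)·P⁻¹ = [[−81, 32], [−81, 16]] · [[1, −2], [1, −1]] = [[−49, 130], [−65, 146]].

[[−49, 130], [−65, 146]]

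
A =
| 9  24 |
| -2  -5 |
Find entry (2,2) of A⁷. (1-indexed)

-6557

tr A = 4 and det A = 3, so the characteristic polynomial is λ² − (4)λ + (3) with roots 1 and 3.
Eigenvectors give P = [[-3, -4], [1, 1]] with P⁻¹ = [[1, 4], [-1, -3]], and A = P·diag(1, 3)·P⁻¹.
Then A⁷ = P·diag(1, 2187)·P⁻¹ = [[-3, -8748], [1, 2187]] · [[1, 4], [-1, -3]] = [[8745, 26232], [-2186, -6557]].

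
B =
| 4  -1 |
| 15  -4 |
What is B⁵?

B² = I (check: tr B = 0 and det B = -1), so B⁵ = B since 5 is odd.

[[4, -1], [15, -4]]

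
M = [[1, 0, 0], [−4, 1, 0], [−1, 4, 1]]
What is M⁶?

[[1, 0, 0], [−24, 1, 0], [−246, 24, 1]]

M = I + N where N = [[0, 0, 0], [−4, 0, 0], [−1, 4, 0]] is strictly lower-triangular, so N³ = 0.
(I + N)⁶ = I + 6·N + 15·N² = [[1, 0, 0], [−24, 1, 0], [−246, 24, 1]].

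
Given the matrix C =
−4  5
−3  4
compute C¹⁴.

C² = I (check: tr C = 0 and det C = −1), so C¹⁴ = I since 14 is even.

[[1, 0], [0, 1]]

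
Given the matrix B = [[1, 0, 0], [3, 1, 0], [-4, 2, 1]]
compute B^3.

[[1, 0, 0], [9, 1, 0], [6, 6, 1]]

B = I + N where N = [[0, 0, 0], [3, 0, 0], [-4, 2, 0]] is strictly lower-triangular, so N^3 = 0.
(I + N)^3 = I + 3·N + 3·N^2 = [[1, 0, 0], [9, 1, 0], [6, 6, 1]].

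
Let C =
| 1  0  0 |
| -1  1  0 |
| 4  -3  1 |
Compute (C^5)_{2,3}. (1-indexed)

C = I + N where N = [[0, 0, 0], [-1, 0, 0], [4, -3, 0]] is strictly lower-triangular, so N^3 = 0.
(I + N)^5 = I + 5·N + 10·N^2 = [[1, 0, 0], [-5, 1, 0], [50, -15, 1]].

0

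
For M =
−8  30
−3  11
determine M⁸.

[[−2294, 7650], [−765, 2551]]

tr M = 3 and det M = 2, so the characteristic polynomial is λ² − (3)λ + (2) with roots 1 and 2.
Eigenvectors give P = [[10, 3], [3, 1]] with P⁻¹ = [[1, −3], [−3, 10]], and M = P·diag(1, 2)·P⁻¹.
Then M⁸ = P·diag(1, 256)·P⁻¹ = [[10, 768], [3, 256]] · [[1, −3], [−3, 10]] = [[−2294, 7650], [−765, 2551]].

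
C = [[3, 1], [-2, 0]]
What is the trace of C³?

9

tr C = 3 and det C = 2, so the characteristic polynomial is λ² − (3)λ + (2) with roots 1 and 2.
Eigenvectors give P = [[-1, -1], [2, 1]] with P⁻¹ = [[1, 1], [-2, -1]], and C = P·diag(1, 2)·P⁻¹.
Then C³ = P·diag(1, 8)·P⁻¹ = [[-1, -8], [2, 8]] · [[1, 1], [-2, -1]] = [[15, 7], [-14, -6]].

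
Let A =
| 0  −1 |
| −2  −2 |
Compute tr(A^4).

A^2 = [[2, 2], [4, 6]]
A^3 = [[−4, −6], [−12, −16]]
A^4 = [[12, 16], [32, 44]]

56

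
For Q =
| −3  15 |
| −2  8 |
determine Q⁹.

[[−95343, 287565], [−38342, 115538]]

tr Q = 5 and det Q = 6, so the characteristic polynomial is λ² − (5)λ + (6) with roots 2 and 3.
Eigenvectors give P = [[3, −5], [1, −2]] with P⁻¹ = [[2, −5], [1, −3]], and Q = P·diag(2, 3)·P⁻¹.
Then Q⁹ = P·diag(512, 19683)·P⁻¹ = [[1536, −98415], [512, −39366]] · [[2, −5], [1, −3]] = [[−95343, 287565], [−38342, 115538]].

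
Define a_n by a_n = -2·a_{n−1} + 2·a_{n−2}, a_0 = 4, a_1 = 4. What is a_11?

With companion matrix C = [[-2, 2], [1, 0]], [a_n, a_{n−1}]ᵀ = C·[a_{n−1}, a_{n−2}]ᵀ, so [a_11, a_10]ᵀ = C^10·[a_1, a_0]ᵀ.
C^10 = [[18272, -13376], [-6688, 4896]], giving [a_11, a_10]ᵀ = [[19584], [-7168]].

19584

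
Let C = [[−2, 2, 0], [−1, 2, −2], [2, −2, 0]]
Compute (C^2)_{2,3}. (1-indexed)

−4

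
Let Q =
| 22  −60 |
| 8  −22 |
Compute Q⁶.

tr Q = 0 and det Q = −4, so the characteristic polynomial is λ² − (0)λ + (−4) with roots 2 and −2.
Eigenvectors give P = [[−3, 5], [−1, 2]] with P⁻¹ = [[−2, 5], [−1, 3]], and Q = P·diag(2, −2)·P⁻¹.
Then Q⁶ = P·diag(64, 64)·P⁻¹ = [[−192, 320], [−64, 128]] · [[−2, 5], [−1, 3]] = [[64, 0], [0, 64]].

[[64, 0], [0, 64]]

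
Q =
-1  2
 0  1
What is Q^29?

[[-1, 2], [0, 1]]

Q² = I (check: tr Q = 0 and det Q = -1), so Q^29 = Q since 29 is odd.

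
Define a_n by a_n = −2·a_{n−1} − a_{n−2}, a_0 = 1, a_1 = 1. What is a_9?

17

With companion matrix A = [[−2, −1], [1, 0]], [a_n, a_{n−1}]ᵀ = A·[a_{n−1}, a_{n−2}]ᵀ, so [a_9, a_8]ᵀ = A^8·[a_1, a_0]ᵀ.
A^8 = [[9, 8], [−8, −7]], giving [a_9, a_8]ᵀ = [[17], [−15]].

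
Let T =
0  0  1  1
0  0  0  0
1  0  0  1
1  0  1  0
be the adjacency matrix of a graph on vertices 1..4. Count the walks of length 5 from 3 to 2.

0

The number of length-5 walks from vertex 3 to vertex 2 is entry (3,2) of T⁵, where T is the adjacency matrix.
T² = [[2, 0, 1, 1], [0, 0, 0, 0], [1, 0, 2, 1], [1, 0, 1, 2]]
T³ = [[2, 0, 3, 3], [0, 0, 0, 0], [3, 0, 2, 3], [3, 0, 3, 2]]
T⁴ = [[6, 0, 5, 5], [0, 0, 0, 0], [5, 0, 6, 5], [5, 0, 5, 6]]
T⁵ = [[10, 0, 11, 11], [0, 0, 0, 0], [11, 0, 10, 11], [11, 0, 11, 10]]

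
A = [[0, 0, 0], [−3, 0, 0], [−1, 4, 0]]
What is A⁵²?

[[0, 0, 0], [0, 0, 0], [0, 0, 0]]

A is strictly triangular, hence nilpotent: A³ = 0, so A⁵² = 0.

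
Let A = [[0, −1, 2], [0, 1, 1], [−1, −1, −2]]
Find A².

[[−2, −3, −5], [−1, 0, −1], [2, 2, 1]]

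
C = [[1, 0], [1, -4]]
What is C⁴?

[[1, 0], [-51, 256]]

C² = [[1, 0], [-3, 16]]
C³ = [[1, 0], [13, -64]]
C⁴ = [[1, 0], [-51, 256]]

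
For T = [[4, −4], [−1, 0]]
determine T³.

[[96, −80], [−20, 16]]

T² = [[20, −16], [−4, 4]]
T³ = [[96, −80], [−20, 16]]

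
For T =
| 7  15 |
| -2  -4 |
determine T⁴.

tr T = 3 and det T = 2, so the characteristic polynomial is λ² − (3)λ + (2) with roots 2 and 1.
Eigenvectors give P = [[-3, -5], [1, 2]] with P⁻¹ = [[-2, -5], [1, 3]], and T = P·diag(2, 1)·P⁻¹.
Then T⁴ = P·diag(16, 1)·P⁻¹ = [[-48, -5], [16, 2]] · [[-2, -5], [1, 3]] = [[91, 225], [-30, -74]].

[[91, 225], [-30, -74]]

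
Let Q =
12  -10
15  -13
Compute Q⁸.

tr Q = -1 and det Q = -6, so the characteristic polynomial is λ² − (-1)λ + (-6) with roots -3 and 2.
Eigenvectors give P = [[2, 1], [3, 1]] with P⁻¹ = [[-1, 1], [3, -2]], and Q = P·diag(-3, 2)·P⁻¹.
Then Q⁸ = P·diag(6561, 256)·P⁻¹ = [[13122, 256], [19683, 256]] · [[-1, 1], [3, -2]] = [[-12354, 12610], [-18915, 19171]].

[[-12354, 12610], [-18915, 19171]]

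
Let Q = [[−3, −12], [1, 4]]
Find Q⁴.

Q² = Q (a projection; rank 1, trace 1), so Q⁴ = Q.

[[−3, −12], [1, 4]]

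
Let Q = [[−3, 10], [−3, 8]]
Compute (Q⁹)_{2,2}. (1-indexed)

115538

tr Q = 5 and det Q = 6, so the characteristic polynomial is λ² − (5)λ + (6) with roots 3 and 2.
Eigenvectors give P = [[−5, 2], [−3, 1]] with P⁻¹ = [[1, −2], [3, −5]], and Q = P·diag(3, 2)·P⁻¹.
Then Q⁹ = P·diag(19683, 512)·P⁻¹ = [[−98415, 1024], [−59049, 512]] · [[1, −2], [3, −5]] = [[−95343, 191710], [−57513, 115538]].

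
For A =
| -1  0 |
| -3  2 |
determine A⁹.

[[-1, 0], [-513, 512]]

tr A = 1 and det A = -2, so the characteristic polynomial is λ² − (1)λ + (-2) with roots 2 and -1.
Eigenvectors give P = [[0, 1], [-1, 1]] with P⁻¹ = [[1, -1], [1, 0]], and A = P·diag(2, -1)·P⁻¹.
Then A⁹ = P·diag(512, -1)·P⁻¹ = [[0, -1], [-512, -1]] · [[1, -1], [1, 0]] = [[-1, 0], [-513, 512]].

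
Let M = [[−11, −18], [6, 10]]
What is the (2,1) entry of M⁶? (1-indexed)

−126

tr M = −1 and det M = −2, so the characteristic polynomial is λ² − (−1)λ + (−2) with roots −2 and 1.
Eigenvectors give P = [[−2, −3], [1, 2]] with P⁻¹ = [[−2, −3], [1, 2]], and M = P·diag(−2, 1)·P⁻¹.
Then M⁶ = P·diag(64, 1)·P⁻¹ = [[−128, −3], [64, 2]] · [[−2, −3], [1, 2]] = [[253, 378], [−126, −188]].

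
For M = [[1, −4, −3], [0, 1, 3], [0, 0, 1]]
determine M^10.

M = I + N where N = [[0, −4, −3], [0, 0, 3], [0, 0, 0]] is strictly upper-triangular, so N^3 = 0.
(I + N)^10 = I + 10·N + 45·N^2 = [[1, −40, −570], [0, 1, 30], [0, 0, 1]].

[[1, −40, −570], [0, 1, 30], [0, 0, 1]]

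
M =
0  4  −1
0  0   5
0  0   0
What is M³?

[[0, 0, 0], [0, 0, 0], [0, 0, 0]]

M is strictly triangular, hence nilpotent: M³ = 0, so M³ = 0.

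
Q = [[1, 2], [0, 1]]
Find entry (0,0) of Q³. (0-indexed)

1

Q = I + N where N = [[0, 2], [0, 0]] is strictly upper-triangular, so N² = 0.
(I + N)³ = I + 3·N = [[1, 6], [0, 1]].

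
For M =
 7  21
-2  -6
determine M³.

[[7, 21], [-2, -6]]

M² = M (a projection; rank 1, trace 1), so M³ = M.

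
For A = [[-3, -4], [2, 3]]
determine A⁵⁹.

A² = I (check: tr A = 0 and det A = -1), so A⁵⁹ = A since 59 is odd.

[[-3, -4], [2, 3]]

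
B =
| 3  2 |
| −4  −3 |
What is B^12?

[[1, 0], [0, 1]]

B² = I (check: tr B = 0 and det B = −1), so B^12 = I since 12 is even.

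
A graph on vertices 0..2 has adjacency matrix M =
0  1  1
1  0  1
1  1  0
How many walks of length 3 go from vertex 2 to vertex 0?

3

The number of length-3 walks from vertex 2 to vertex 0 is entry (2,0) of M^3, where M is the adjacency matrix.
M^2 = [[2, 1, 1], [1, 2, 1], [1, 1, 2]]
M^3 = [[2, 3, 3], [3, 2, 3], [3, 3, 2]]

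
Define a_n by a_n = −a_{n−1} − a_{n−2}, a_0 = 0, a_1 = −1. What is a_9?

With companion matrix A = [[−1, −1], [1, 0]], [a_n, a_{n−1}]ᵀ = A·[a_{n−1}, a_{n−2}]ᵀ, so [a_9, a_8]ᵀ = A^8·[a_1, a_0]ᵀ.
A^8 = [[0, 1], [−1, −1]], giving [a_9, a_8]ᵀ = [[0], [1]].

0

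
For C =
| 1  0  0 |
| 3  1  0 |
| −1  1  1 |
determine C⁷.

C = I + N where N = [[0, 0, 0], [3, 0, 0], [−1, 1, 0]] is strictly lower-triangular, so N³ = 0.
(I + N)⁷ = I + 7·N + 21·N² = [[1, 0, 0], [21, 1, 0], [56, 7, 1]].

[[1, 0, 0], [21, 1, 0], [56, 7, 1]]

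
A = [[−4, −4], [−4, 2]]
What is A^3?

A^2 = [[32, 8], [8, 20]]
A^3 = [[−160, −112], [−112, 8]]

[[−160, −112], [−112, 8]]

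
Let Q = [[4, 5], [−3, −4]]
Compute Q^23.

Q² = I (check: tr Q = 0 and det Q = −1), so Q^23 = Q since 23 is odd.

[[4, 5], [−3, −4]]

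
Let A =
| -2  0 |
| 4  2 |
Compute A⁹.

[[-512, 0], [1024, 512]]

tr A = 0 and det A = -4, so the characteristic polynomial is λ² − (0)λ + (-4) with roots 2 and -2.
Eigenvectors give P = [[0, 1], [-1, -1]] with P⁻¹ = [[-1, -1], [1, 0]], and A = P·diag(2, -2)·P⁻¹.
Then A⁹ = P·diag(512, -512)·P⁻¹ = [[0, -512], [-512, 512]] · [[-1, -1], [1, 0]] = [[-512, 0], [1024, 512]].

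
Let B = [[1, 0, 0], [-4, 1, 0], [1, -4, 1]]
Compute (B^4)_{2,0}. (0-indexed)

B = I + N where N = [[0, 0, 0], [-4, 0, 0], [1, -4, 0]] is strictly lower-triangular, so N^3 = 0.
(I + N)^4 = I + 4·N + 6·N^2 = [[1, 0, 0], [-16, 1, 0], [100, -16, 1]].

100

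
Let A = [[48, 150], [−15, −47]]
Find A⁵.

[[2718, 8250], [−825, −2507]]

tr A = 1 and det A = −6, so the characteristic polynomial is λ² − (1)λ + (−6) with roots 3 and −2.
Eigenvectors give P = [[10, −3], [−3, 1]] with P⁻¹ = [[1, 3], [3, 10]], and A = P·diag(3, −2)·P⁻¹.
Then A⁵ = P·diag(243, −32)·P⁻¹ = [[2430, 96], [−729, −32]] · [[1, 3], [3, 10]] = [[2718, 8250], [−825, −2507]].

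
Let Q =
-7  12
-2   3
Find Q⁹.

tr Q = -4 and det Q = 3, so the characteristic polynomial is λ² − (-4)λ + (3) with roots -3 and -1.
Eigenvectors give P = [[3, 2], [1, 1]] with P⁻¹ = [[1, -2], [-1, 3]], and Q = P·diag(-3, -1)·P⁻¹.
Then Q⁹ = P·diag(-19683, -1)·P⁻¹ = [[-59049, -2], [-19683, -1]] · [[1, -2], [-1, 3]] = [[-59047, 118092], [-19682, 39363]].

[[-59047, 118092], [-19682, 39363]]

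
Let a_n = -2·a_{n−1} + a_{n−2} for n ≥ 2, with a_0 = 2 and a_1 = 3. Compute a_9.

With companion matrix B = [[-2, 1], [1, 0]], [a_n, a_{n−1}]ᵀ = B·[a_{n−1}, a_{n−2}]ᵀ, so [a_9, a_8]ᵀ = B⁸·[a_1, a_0]ᵀ.
B⁸ = [[985, -408], [-408, 169]], giving [a_9, a_8]ᵀ = [[2139], [-886]].

2139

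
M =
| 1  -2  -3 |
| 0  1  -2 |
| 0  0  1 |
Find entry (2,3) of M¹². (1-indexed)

M = I + N where N = [[0, -2, -3], [0, 0, -2], [0, 0, 0]] is strictly upper-triangular, so N³ = 0.
(I + N)¹² = I + 12·N + 66·N² = [[1, -24, 228], [0, 1, -24], [0, 0, 1]].

-24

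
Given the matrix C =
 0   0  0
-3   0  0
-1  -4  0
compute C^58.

[[0, 0, 0], [0, 0, 0], [0, 0, 0]]

C is strictly triangular, hence nilpotent: C^3 = 0, so C^58 = 0.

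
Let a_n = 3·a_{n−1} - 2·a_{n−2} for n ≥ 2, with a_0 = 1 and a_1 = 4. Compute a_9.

1534

With companion matrix T = [[3, -2], [1, 0]], [a_n, a_{n−1}]ᵀ = T·[a_{n−1}, a_{n−2}]ᵀ, so [a_9, a_8]ᵀ = T⁸·[a_1, a_0]ᵀ.
T⁸ = [[511, -510], [255, -254]], giving [a_9, a_8]ᵀ = [[1534], [766]].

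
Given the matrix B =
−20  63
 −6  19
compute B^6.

tr B = −1 and det B = −2, so the characteristic polynomial is λ² − (−1)λ + (−2) with roots −2 and 1.
Eigenvectors give P = [[7, 3], [2, 1]] with P⁻¹ = [[1, −3], [−2, 7]], and B = P·diag(−2, 1)·P⁻¹.
Then B^6 = P·diag(64, 1)·P⁻¹ = [[448, 3], [128, 1]] · [[1, −3], [−2, 7]] = [[442, −1323], [126, −377]].

[[442, −1323], [126, −377]]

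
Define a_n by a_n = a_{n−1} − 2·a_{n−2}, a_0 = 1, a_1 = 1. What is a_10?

With companion matrix M = [[1, −2], [1, 0]], [a_n, a_{n−1}]ᵀ = M·[a_{n−1}, a_{n−2}]ᵀ, so [a_10, a_9]ᵀ = M⁹·[a_1, a_0]ᵀ.
M⁹ = [[−11, 34], [−17, 6]], giving [a_10, a_9]ᵀ = [[23], [−11]].

23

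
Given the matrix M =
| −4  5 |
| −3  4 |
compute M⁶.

M² = I (check: tr M = 0 and det M = −1), so M⁶ = I since 6 is even.

[[1, 0], [0, 1]]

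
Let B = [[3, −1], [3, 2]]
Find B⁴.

B² = [[6, −5], [15, 1]]
B³ = [[3, −16], [48, −13]]
B⁴ = [[−39, −35], [105, −74]]

[[−39, −35], [105, −74]]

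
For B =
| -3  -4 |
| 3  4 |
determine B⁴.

B² = B (a projection; rank 1, trace 1), so B⁴ = B.

[[-3, -4], [3, 4]]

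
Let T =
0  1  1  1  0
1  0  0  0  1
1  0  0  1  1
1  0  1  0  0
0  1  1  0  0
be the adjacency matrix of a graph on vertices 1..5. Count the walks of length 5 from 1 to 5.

10

The number of length-5 walks from vertex 1 to vertex 5 is entry (1,5) of T⁵, where T is the adjacency matrix.
T² = [[3, 0, 1, 1, 2], [0, 2, 2, 1, 0], [1, 2, 3, 1, 0], [1, 1, 1, 2, 1], [2, 0, 0, 1, 2]]
T³ = [[2, 5, 6, 4, 1], [5, 0, 1, 2, 4], [6, 1, 2, 4, 5], [4, 2, 4, 2, 2], [1, 4, 5, 2, 0]]
T⁴ = [[15, 3, 7, 8, 11], [3, 9, 11, 6, 1], [7, 11, 15, 8, 3], [8, 6, 8, 8, 6], [11, 1, 3, 6, 9]]
T⁵ = [[18, 26, 34, 22, 10], [26, 4, 10, 14, 20], [34, 10, 18, 22, 26], [22, 14, 22, 16, 14], [10, 20, 26, 14, 4]]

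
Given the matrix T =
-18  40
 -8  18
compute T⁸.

[[256, 0], [0, 256]]

tr T = 0 and det T = -4, so the characteristic polynomial is λ² − (0)λ + (-4) with roots 2 and -2.
Eigenvectors give P = [[-2, -5], [-1, -2]] with P⁻¹ = [[2, -5], [-1, 2]], and T = P·diag(2, -2)·P⁻¹.
Then T⁸ = P·diag(256, 256)·P⁻¹ = [[-512, -1280], [-256, -512]] · [[2, -5], [-1, 2]] = [[256, 0], [0, 256]].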